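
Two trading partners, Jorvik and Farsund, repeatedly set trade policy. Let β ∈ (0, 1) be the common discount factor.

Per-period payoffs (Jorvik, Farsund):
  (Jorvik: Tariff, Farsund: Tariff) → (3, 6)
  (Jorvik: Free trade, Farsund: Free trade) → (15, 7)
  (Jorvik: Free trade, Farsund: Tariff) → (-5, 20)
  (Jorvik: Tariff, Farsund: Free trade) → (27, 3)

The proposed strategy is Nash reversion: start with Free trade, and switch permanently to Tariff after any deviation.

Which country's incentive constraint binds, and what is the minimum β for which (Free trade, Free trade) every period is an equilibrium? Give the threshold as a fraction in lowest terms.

Farsund; β ≥ 13/14

Jorvik: cooperation gives 15 each period; deviation gives 27 once then 3 forever.
  15/(1−β) ≥ 27 + 3β/(1−β) ⇒ β ≥ 12/24 = 1/2.
Farsund: cooperation gives 7 each period; deviation gives 20 once then 6 forever.
  β ≥ 13/14.
Both must hold, so the binding constraint is Farsund's: β ≥ 13/14.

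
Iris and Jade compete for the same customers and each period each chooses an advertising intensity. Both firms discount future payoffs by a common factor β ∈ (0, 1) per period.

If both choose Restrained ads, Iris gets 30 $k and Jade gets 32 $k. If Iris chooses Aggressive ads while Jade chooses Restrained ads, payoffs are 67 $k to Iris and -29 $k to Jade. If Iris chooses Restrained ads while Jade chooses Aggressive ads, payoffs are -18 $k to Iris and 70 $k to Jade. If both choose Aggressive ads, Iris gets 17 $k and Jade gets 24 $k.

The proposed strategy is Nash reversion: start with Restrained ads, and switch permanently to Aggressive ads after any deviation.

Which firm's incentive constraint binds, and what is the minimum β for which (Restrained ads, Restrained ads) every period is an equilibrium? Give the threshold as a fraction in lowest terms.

Jade; β ≥ 19/23

Iris: cooperation gives 30 each period; deviation gives 67 once then 17 forever.
  30/(1−β) ≥ 67 + 17β/(1−β) ⇒ β ≥ 37/50.
Jade: cooperation gives 32 each period; deviation gives 70 once then 24 forever.
  β ≥ 38/46 = 19/23.
Both must hold, so the binding constraint is Jade's: β ≥ 19/23.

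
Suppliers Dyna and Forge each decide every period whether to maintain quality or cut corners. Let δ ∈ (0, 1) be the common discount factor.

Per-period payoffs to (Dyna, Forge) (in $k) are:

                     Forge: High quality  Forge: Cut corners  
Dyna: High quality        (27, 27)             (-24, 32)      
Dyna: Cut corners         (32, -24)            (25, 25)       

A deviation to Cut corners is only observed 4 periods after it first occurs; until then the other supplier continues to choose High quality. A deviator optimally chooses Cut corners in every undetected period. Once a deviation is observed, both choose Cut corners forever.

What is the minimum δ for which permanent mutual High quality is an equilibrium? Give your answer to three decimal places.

The best deviation is to choose Cut corners for all 4 undetected periods, earning 32 each, then 25 forever once detected.
Deviation value: 32(1−δ^4)/(1−δ) + 25δ^4/(1−δ); cooperation value: 27/(1−δ).
IC: 27 ≥ 32(1−δ^4) + 25δ^4 = 32 − 7δ^4.
So δ^4 ≥ 5/7, giving δ ≥ (5/7)^(1/4) ≈ 0.919.

0.919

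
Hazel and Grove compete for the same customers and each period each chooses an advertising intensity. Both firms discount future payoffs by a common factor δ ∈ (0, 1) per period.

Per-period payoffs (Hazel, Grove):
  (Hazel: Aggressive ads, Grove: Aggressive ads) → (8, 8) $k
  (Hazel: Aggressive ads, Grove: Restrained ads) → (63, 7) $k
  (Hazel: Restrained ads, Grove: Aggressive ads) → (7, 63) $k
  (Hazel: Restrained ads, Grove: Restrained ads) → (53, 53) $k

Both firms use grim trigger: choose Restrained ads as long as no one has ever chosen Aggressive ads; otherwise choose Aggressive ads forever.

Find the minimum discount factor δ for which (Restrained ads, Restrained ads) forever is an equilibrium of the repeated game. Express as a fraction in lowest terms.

One-period gain from deviating is 63 − 53 = 10. The loss is 53 − 8 = 45 in every subsequent period, with present value 45·δ/(1−δ).
Deviation is unprofitable when 45·δ/(1−δ) ≥ 10, i.e. δ/(1−δ) ≥ 2/9.
Equivalently δ ≥ 10/(10+45) = 2/11.

2/11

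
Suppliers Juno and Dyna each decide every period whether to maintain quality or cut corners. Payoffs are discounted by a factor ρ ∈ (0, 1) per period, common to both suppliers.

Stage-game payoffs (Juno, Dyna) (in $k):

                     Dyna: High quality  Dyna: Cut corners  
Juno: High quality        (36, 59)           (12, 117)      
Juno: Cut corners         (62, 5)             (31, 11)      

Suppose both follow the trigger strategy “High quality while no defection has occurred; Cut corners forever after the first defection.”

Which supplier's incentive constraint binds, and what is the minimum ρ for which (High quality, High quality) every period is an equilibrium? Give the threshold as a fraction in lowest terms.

Juno: cooperation gives 36 each period; deviation gives 62 once then 31 forever.
  36/(1−ρ) ≥ 62 + 31ρ/(1−ρ) ⇒ ρ ≥ 26/31.
Dyna: cooperation gives 59 each period; deviation gives 117 once then 11 forever.
  ρ ≥ 58/106 = 29/53.
Both must hold, so the binding constraint is Juno's: ρ ≥ 26/31.

Juno; ρ ≥ 26/31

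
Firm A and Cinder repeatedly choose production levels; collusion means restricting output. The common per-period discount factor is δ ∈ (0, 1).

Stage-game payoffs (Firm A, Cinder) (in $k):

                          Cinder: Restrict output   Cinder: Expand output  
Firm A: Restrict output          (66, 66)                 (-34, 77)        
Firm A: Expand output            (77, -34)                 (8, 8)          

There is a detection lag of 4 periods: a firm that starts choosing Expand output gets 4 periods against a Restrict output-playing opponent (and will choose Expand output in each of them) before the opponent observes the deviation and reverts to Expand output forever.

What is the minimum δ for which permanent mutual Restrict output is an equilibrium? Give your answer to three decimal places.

0.632

A deviator earns 77 for 4 periods, then 8 forever; cooperating earns 66 forever. Multiplying the IC by (1−δ):
66 ≥ 77(1−δ^4) + 8δ^4, so 69·δ^4 ≥ 11 and δ^4 ≥ 11/69.
δ ≥ (11/69)^(1/4) ≈ 0.632.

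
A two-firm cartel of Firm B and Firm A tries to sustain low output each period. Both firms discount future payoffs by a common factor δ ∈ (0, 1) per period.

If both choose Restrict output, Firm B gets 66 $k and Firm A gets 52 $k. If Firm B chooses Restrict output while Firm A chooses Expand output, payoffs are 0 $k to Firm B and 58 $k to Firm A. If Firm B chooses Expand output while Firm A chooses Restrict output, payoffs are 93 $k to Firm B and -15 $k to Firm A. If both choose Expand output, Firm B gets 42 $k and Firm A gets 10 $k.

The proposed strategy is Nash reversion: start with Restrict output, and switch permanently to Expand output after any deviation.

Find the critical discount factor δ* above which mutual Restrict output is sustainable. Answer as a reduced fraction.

9/17

For Firm B: deviation gain 93−66 = 27, per-period punishment loss 66−42 = 24. IC gives δ ≥ 27/51 = 9/17.
For Firm A: gain 6, loss 42 per period, so δ ≥ 6/48 = 1/8.
The tighter constraint is Firm B's, so cooperation needs δ ≥ 9/17.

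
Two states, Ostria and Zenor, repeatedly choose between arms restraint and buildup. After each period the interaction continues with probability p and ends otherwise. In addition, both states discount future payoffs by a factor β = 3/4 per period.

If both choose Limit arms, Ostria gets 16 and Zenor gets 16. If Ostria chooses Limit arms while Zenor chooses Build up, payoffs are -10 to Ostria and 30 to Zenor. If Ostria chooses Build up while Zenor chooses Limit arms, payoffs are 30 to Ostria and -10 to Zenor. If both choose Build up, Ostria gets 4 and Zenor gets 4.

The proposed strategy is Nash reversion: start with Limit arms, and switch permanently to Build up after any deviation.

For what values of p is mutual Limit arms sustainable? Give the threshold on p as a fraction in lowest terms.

28/39

Expected continuation weight on next period's payoff is β·p = 3/4·p, which plays the role of the discount factor.
Cooperation requires 3/4·p ≥ (30−16)/(30−4) = 7/13, hence p ≥ 28/39.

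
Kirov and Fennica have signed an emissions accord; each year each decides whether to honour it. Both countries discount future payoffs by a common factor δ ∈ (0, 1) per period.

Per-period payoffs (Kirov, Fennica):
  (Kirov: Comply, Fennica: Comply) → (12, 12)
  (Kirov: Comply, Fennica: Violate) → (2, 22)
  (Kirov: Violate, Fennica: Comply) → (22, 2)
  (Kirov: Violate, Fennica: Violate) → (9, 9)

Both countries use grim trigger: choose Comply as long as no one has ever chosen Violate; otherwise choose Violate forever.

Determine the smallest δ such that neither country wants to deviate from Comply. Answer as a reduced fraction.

One-period gain from deviating is 22 − 12 = 10. The loss is 12 − 9 = 3 in every subsequent period, with present value 3·δ/(1−δ).
Deviation is unprofitable when 3·δ/(1−δ) ≥ 10, i.e. δ/(1−δ) ≥ 10/3.
Equivalently δ ≥ 10/(10+3) = 10/13.

10/13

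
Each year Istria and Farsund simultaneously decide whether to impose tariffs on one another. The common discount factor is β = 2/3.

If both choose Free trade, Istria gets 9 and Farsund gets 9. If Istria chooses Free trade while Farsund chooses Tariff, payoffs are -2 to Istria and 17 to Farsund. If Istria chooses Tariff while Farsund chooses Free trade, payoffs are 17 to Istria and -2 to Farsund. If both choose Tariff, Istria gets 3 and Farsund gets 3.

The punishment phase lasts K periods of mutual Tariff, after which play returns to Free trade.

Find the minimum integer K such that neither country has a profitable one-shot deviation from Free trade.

No profitable deviation requires (9−3)(β+…+β^K) ≥ 17−9, i.e. β+…+β^K ≥ 4/3 ≈ 1.3333.
With β = 2/3, the partial sums are K=1: 0.6667, K=2: 1.1111, K=3: 1.4074.
K = 3 is the first length at which the sum reaches 1.3333.

3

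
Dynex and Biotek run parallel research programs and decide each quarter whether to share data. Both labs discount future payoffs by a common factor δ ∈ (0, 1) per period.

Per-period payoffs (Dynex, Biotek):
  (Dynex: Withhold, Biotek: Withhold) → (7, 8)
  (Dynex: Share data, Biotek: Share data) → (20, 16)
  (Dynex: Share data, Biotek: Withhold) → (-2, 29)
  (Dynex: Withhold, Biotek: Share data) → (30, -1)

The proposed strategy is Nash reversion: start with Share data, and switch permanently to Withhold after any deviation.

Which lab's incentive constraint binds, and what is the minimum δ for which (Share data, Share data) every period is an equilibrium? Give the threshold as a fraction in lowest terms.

Dynex: cooperation gives 20 each period; deviation gives 30 once then 7 forever.
  20/(1−δ) ≥ 30 + 7δ/(1−δ) ⇒ δ ≥ 10/23.
Biotek: cooperation gives 16 each period; deviation gives 29 once then 8 forever.
  δ ≥ 13/21.
Both must hold, so the binding constraint is Biotek's: δ ≥ 13/21.

Biotek; δ ≥ 13/21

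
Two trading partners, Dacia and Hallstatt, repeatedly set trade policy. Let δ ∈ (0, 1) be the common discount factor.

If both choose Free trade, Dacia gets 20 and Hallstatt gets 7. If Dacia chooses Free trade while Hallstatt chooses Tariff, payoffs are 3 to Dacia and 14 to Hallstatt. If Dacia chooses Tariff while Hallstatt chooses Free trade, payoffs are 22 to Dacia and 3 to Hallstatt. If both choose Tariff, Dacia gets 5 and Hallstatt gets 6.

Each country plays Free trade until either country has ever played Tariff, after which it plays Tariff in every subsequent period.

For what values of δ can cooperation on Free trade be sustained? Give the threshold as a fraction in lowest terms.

7/8

Dacia: cooperation gives 20 each period; deviation gives 22 once then 5 forever.
  20/(1−δ) ≥ 22 + 5δ/(1−δ) ⇒ δ ≥ 2/17.
Hallstatt: cooperation gives 7 each period; deviation gives 14 once then 6 forever.
  δ ≥ 7/8.
Both must hold, so the binding constraint is Hallstatt's: δ ≥ 7/8.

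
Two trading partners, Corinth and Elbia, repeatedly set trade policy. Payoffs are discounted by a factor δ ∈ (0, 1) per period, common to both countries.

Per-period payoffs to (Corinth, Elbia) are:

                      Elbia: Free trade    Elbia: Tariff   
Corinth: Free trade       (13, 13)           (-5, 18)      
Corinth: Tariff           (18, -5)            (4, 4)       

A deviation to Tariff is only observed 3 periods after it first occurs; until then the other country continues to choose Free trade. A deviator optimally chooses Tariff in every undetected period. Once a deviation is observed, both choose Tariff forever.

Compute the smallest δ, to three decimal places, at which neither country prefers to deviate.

0.709

Deviating for the 3 undetected periods gains 18−13 = 5 per period over cooperation, then loses 13−4 = 9 per period forever once punishment starts.
Gain: 5(1 + δ + … + δ^2); loss: 9·δ^3/(1−δ).
No profitable deviation ⇔ 5(1−δ^3) ≤ 9·δ^3, i.e. δ^3 ≥ 5/(5+9) = 5/14.
Hence δ ≥ (5/14)^(1/3) ≈ 0.709.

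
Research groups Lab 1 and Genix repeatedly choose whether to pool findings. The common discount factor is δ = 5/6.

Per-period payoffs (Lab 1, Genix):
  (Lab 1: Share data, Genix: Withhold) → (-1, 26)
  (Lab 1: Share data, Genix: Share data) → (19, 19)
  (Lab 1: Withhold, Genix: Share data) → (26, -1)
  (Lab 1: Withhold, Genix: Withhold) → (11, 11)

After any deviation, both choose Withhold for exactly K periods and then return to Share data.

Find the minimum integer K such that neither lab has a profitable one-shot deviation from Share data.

2

Need Σ_{k=1}^{K} δ^k ≥ (26−19)/(19−11) = 0.8750 at δ = 5/6.
At K = 1 the sum is 0.8333 < 0.8750; at K = 2 it is 1.5278 ≥ 0.8750.
So the minimum punishment length is K = 2.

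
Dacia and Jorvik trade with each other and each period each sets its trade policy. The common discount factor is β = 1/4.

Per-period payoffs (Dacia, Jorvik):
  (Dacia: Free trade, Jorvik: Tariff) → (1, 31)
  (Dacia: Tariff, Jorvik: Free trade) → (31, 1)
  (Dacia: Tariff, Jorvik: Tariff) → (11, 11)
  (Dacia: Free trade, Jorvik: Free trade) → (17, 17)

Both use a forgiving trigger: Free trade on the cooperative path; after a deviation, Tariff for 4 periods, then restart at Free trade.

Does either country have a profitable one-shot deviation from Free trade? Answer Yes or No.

Yes

IC: β+…+β^4 ≥ (31−17)/(17−11) = 7/3.
At β = 1/4: partial sum = 0.3320 < 2.3333. Cooperation not sustainable.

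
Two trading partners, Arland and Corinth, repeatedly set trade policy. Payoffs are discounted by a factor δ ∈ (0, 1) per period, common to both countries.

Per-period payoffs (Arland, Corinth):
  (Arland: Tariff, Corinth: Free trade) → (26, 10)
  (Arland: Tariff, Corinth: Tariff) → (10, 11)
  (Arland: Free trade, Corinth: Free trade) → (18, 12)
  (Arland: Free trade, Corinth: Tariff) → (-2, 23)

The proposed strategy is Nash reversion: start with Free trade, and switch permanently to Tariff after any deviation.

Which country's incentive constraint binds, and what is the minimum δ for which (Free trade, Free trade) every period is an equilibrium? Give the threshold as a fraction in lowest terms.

Corinth; δ ≥ 11/12

For Arland: deviation gain 26−18 = 8, per-period punishment loss 18−10 = 8. IC gives δ ≥ 8/16 = 1/2.
For Corinth: gain 11, loss 1 per period, so δ ≥ 11/12.
The tighter constraint is Corinth's, so cooperation needs δ ≥ 11/12.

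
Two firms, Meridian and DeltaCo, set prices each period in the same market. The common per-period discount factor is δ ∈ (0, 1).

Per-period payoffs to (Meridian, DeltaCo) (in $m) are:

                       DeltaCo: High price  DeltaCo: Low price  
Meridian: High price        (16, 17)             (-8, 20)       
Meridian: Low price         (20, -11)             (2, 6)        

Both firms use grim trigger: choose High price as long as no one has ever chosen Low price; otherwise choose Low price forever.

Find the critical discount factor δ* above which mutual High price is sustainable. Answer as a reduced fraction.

Meridian: cooperation gives 16 each period; deviation gives 20 once then 2 forever.
  16/(1−δ) ≥ 20 + 2δ/(1−δ) ⇒ δ ≥ 4/18 = 2/9.
DeltaCo: cooperation gives 17 each period; deviation gives 20 once then 6 forever.
  δ ≥ 3/14.
Both must hold, so the binding constraint is Meridian's: δ ≥ 2/9.

2/9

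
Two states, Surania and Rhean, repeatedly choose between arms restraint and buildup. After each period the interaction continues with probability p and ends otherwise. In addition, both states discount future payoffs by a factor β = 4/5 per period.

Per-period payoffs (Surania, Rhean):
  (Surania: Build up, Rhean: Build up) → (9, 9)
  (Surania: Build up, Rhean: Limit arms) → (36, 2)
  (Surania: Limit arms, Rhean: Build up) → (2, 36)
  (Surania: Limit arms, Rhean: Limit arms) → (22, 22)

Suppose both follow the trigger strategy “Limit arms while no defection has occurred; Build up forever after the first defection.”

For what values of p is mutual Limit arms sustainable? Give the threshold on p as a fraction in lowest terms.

35/54

With continuation probability p and discount β, the effective per-period discount factor is βp.
Grim-trigger IC: βp ≥ (36−22)/(36−9) = 14/27.
So p ≥ (14/27)/(4/5) = 35/54.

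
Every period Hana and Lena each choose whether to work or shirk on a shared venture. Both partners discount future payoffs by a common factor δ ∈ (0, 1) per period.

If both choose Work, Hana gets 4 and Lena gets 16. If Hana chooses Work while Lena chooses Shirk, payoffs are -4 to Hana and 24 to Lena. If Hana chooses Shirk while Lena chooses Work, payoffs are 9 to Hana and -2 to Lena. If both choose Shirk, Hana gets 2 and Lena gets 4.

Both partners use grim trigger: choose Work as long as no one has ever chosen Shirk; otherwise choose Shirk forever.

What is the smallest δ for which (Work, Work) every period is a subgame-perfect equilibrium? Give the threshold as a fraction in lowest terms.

Hana's threshold: (9−4)/(9−2) = 5/7.
Lena's threshold: (24−16)/(24−4) = 2/5.
5/7 > 2/5, so Hana binds and δ* = 5/7.

5/7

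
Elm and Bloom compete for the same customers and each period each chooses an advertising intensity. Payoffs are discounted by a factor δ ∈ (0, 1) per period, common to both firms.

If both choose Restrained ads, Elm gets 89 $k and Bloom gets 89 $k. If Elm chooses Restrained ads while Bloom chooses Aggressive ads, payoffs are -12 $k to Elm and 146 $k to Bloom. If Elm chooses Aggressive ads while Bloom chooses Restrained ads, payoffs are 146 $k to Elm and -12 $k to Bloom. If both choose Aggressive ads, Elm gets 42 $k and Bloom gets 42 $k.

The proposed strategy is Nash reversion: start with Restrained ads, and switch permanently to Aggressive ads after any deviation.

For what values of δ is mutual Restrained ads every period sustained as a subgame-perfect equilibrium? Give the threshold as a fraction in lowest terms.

57/104

Under grim trigger the critical discount factor is (T−C)/(T−P) with T = 146, C = 89, P = 42.
δ* = (146−89)/(146−42) = 57/104.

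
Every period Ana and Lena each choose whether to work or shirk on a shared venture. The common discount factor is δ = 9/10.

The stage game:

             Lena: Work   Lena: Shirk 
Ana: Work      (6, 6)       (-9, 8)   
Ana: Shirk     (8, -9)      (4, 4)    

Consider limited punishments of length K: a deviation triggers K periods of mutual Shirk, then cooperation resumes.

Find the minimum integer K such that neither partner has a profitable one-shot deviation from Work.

2

IC: δ(1−δ^K)/(1−δ) ≥ (8−6)/(6−4) = 1.
With δ = 9/10: need 1 − δ^K ≥ 1·(1−9/10)/(9/10), i.e. δ^K ≤ 0.8889.
Since (9/10)^1 = 0.9000 and (9/10)^2 = 0.8100, the smallest such K is 2.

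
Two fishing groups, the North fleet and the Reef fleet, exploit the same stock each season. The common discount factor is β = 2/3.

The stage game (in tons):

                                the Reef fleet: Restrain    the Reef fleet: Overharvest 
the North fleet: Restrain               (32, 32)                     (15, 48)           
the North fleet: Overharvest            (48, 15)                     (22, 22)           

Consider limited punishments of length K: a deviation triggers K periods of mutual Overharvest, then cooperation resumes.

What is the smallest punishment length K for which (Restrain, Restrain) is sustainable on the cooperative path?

No profitable deviation requires (32−22)(β+…+β^K) ≥ 48−32, i.e. β+…+β^K ≥ 8/5 ≈ 1.6000.
With β = 2/3, the partial sums are K=1: 0.6667, K=2: 1.1111, K=3: 1.4074, K=4: 1.6049.
K = 4 is the first length at which the sum reaches 1.6000.

4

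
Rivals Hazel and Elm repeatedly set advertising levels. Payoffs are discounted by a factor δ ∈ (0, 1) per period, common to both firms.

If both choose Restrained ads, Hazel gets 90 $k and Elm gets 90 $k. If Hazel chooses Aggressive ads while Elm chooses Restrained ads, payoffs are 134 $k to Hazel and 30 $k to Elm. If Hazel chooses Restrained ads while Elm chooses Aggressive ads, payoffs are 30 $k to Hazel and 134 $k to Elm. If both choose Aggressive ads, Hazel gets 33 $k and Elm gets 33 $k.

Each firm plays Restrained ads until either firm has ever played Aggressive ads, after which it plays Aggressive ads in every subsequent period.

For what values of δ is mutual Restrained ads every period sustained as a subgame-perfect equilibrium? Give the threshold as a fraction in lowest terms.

90/(1−δ) ≥ 134 + 33δ/(1−δ)
90 ≥ 134 − 101δ
δ ≥ 44/101.

44/101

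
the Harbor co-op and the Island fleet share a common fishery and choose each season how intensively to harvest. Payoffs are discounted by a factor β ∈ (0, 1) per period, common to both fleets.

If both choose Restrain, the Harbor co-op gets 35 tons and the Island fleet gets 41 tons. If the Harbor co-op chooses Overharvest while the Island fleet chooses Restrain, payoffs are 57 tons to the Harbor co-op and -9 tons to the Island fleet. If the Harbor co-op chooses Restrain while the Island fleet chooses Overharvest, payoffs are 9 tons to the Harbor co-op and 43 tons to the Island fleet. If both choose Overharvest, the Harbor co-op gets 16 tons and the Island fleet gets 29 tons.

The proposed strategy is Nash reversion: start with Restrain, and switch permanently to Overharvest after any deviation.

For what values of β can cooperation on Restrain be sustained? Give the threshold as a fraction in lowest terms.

For the Harbor co-op: deviation gain 57−35 = 22, per-period punishment loss 35−16 = 19. IC gives β ≥ 22/41.
For the Island fleet: gain 2, loss 12 per period, so β ≥ 2/14 = 1/7.
The tighter constraint is the Harbor co-op's, so cooperation needs β ≥ 22/41.

22/41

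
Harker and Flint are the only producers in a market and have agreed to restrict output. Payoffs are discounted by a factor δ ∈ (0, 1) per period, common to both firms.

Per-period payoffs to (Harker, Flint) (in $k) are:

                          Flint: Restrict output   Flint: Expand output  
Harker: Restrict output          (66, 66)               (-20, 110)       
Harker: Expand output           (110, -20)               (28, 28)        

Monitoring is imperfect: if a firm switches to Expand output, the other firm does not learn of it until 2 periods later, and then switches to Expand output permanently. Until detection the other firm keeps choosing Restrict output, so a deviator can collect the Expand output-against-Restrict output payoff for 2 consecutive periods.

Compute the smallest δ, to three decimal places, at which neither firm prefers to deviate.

The best deviation is to choose Expand output for all 2 undetected periods, earning 110 each, then 28 forever once detected.
Deviation value: 110(1−δ^2)/(1−δ) + 28δ^2/(1−δ); cooperation value: 66/(1−δ).
IC: 66 ≥ 110(1−δ^2) + 28δ^2 = 110 − 82δ^2.
So δ^2 ≥ 44/82 = 22/41, giving δ ≥ (22/41)^(1/2) ≈ 0.733.

0.733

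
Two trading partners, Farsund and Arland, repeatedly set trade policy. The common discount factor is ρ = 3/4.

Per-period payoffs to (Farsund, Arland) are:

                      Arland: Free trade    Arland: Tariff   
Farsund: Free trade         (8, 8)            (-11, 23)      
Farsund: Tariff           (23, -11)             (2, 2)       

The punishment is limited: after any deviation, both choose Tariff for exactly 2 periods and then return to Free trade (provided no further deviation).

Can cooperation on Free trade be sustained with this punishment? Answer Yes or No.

No

IC: ρ+…+ρ^2 ≥ (23−8)/(8−2) = 5/2.
At ρ = 3/4: partial sum = 1.3125 < 2.5000. Cooperation not sustainable.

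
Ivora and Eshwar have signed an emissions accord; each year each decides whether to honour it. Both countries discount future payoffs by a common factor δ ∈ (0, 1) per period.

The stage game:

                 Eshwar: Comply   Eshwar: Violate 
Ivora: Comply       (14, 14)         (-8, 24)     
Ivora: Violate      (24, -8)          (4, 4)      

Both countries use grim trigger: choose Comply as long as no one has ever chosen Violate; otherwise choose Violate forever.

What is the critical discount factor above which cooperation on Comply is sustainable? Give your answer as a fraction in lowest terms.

Cooperation forever yields 14 each period: 14/(1−δ).
Deviating yields 24 once, then 4 forever: 24 + 4δ/(1−δ).
No profitable deviation requires 14/(1−δ) ≥ 24 + 4δ/(1−δ).
Multiplying by (1−δ): 14 ≥ 24(1−δ) + 4δ = 24 − 20δ.
So 20δ ≥ 10, i.e. δ ≥ 10/20 = 1/2.

1/2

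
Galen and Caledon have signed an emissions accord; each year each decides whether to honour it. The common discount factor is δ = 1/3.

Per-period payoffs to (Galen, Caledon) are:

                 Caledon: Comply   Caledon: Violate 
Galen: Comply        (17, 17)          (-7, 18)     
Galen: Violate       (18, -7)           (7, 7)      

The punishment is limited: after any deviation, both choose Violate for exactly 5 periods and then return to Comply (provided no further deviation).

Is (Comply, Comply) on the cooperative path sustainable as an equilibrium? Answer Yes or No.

Yes

Comparing payoff streams over the 6 periods until play realigns: cooperate → 17(1+δ+…+δ^5); deviate → 18 + 7(δ+…+δ^5).
Cooperation is sustained iff (17−7)(δ+…+δ^5) ≥ 18−17.
δ+…+δ^5 = 1/3·(1−(1/3)^5)/(1−1/3) = 0.4979, and (18−17)/(17−7) = 0.1000.
0.4979 ≥ 0.1000, so cooperation is sustainable.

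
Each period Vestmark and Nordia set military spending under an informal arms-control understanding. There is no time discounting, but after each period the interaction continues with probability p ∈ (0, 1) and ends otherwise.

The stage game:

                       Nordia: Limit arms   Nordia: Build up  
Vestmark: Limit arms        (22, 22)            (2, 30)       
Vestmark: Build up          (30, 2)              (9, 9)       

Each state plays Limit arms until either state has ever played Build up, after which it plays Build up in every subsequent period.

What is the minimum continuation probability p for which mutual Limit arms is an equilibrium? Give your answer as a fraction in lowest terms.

8/21

Expected cooperation value is 22 + p·22 + p²·22 + … = 22/(1−p); deviation gives 30 + p·9/(1−p).
22 ≥ 30(1−p) + 9p ⇒ 21p ≥ 8 ⇒ p ≥ 8/21.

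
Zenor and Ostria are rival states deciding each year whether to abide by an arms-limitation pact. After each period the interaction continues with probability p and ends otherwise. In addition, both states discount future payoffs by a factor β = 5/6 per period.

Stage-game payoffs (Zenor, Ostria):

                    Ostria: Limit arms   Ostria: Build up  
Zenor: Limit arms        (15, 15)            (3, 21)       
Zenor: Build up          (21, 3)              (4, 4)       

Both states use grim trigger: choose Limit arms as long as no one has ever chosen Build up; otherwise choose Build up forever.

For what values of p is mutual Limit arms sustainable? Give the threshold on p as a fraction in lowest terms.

Expected continuation weight on next period's payoff is β·p = 5/6·p, which plays the role of the discount factor.
Cooperation requires 5/6·p ≥ (21−15)/(21−4) = 6/17, hence p ≥ 36/85.

36/85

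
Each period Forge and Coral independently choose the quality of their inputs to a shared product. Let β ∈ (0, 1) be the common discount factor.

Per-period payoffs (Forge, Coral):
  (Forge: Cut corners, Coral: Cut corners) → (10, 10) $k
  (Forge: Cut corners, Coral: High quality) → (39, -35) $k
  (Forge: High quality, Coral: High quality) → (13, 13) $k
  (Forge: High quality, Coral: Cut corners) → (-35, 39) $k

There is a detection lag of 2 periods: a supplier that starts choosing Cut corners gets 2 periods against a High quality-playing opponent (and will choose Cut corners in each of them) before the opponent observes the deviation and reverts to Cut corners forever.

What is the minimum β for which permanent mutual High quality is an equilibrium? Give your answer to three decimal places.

0.947

Deviating for the 2 undetected periods gains 39−13 = 26 per period over cooperation, then loses 13−10 = 3 per period forever once punishment starts.
Gain: 26(1 + β + … + β^1); loss: 3·β^2/(1−β).
No profitable deviation ⇔ 26(1−β^2) ≤ 3·β^2, i.e. β^2 ≥ 26/(26+3) = 26/29.
Hence β ≥ (26/29)^(1/2) ≈ 0.947.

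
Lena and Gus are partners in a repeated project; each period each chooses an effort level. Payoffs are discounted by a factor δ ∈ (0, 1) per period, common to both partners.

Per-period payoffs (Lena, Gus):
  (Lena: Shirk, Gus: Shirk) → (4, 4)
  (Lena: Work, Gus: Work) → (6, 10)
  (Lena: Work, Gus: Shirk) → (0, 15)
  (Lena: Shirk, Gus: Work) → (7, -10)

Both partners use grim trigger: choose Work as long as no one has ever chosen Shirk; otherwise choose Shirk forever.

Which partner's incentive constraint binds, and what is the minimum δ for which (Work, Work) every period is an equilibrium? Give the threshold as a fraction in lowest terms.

For Lena: deviation gain 7−6 = 1, per-period punishment loss 6−4 = 2. IC gives δ ≥ 1/3.
For Gus: gain 5, loss 6 per period, so δ ≥ 5/11.
The tighter constraint is Gus's, so cooperation needs δ ≥ 5/11.

Gus; δ ≥ 5/11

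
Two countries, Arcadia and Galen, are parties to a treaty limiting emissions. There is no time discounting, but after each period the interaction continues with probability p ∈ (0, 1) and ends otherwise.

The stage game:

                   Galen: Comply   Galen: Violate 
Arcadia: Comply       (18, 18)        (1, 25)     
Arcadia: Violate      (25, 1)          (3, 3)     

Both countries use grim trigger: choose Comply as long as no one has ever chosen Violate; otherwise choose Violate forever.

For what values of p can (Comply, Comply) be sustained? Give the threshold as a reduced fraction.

Expected cooperation value is 18 + p·18 + p²·18 + … = 18/(1−p); deviation gives 25 + p·3/(1−p).
18 ≥ 25(1−p) + 3p ⇒ 22p ≥ 7 ⇒ p ≥ 7/22.

7/22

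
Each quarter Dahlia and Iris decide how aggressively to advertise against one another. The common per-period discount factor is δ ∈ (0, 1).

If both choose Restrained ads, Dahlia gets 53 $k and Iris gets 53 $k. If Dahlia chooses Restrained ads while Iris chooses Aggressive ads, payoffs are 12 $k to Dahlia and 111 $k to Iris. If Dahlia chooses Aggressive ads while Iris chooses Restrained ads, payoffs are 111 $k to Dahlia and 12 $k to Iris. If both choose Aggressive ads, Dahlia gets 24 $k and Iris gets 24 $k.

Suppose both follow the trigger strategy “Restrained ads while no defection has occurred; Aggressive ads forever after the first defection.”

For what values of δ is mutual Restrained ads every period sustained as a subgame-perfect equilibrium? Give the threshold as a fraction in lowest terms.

2/3

Cooperation forever yields 53 each period: 53/(1−δ).
Deviating yields 111 once, then 24 forever: 111 + 24δ/(1−δ).
No profitable deviation requires 53/(1−δ) ≥ 111 + 24δ/(1−δ).
Multiplying by (1−δ): 53 ≥ 111(1−δ) + 24δ = 111 − 87δ.
So 87δ ≥ 58, i.e. δ ≥ 58/87 = 2/3.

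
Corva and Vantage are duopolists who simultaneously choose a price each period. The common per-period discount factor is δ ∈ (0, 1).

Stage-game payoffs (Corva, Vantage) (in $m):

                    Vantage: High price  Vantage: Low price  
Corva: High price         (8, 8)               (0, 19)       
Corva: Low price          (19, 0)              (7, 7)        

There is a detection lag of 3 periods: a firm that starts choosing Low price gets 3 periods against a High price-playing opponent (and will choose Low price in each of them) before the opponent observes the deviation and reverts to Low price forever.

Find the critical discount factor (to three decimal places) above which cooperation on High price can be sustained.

0.971

A deviator earns 19 for 3 periods, then 7 forever; cooperating earns 8 forever. Multiplying the IC by (1−δ):
8 ≥ 19(1−δ^3) + 7δ^3, so 12·δ^3 ≥ 11 and δ^3 ≥ 11/12.
δ ≥ (11/12)^(1/3) ≈ 0.971.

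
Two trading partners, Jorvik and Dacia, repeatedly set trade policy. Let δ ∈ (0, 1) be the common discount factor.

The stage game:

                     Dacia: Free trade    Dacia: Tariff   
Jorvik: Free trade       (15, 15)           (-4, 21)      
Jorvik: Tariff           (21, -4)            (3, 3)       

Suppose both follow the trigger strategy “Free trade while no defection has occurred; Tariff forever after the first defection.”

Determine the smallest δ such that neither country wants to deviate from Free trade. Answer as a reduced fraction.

1/3

One-period gain from deviating is 21 − 15 = 6. The loss is 15 − 3 = 12 in every subsequent period, with present value 12·δ/(1−δ).
Deviation is unprofitable when 12·δ/(1−δ) ≥ 6, i.e. δ/(1−δ) ≥ 1/2.
Equivalently δ ≥ 6/(6+12) = 1/3.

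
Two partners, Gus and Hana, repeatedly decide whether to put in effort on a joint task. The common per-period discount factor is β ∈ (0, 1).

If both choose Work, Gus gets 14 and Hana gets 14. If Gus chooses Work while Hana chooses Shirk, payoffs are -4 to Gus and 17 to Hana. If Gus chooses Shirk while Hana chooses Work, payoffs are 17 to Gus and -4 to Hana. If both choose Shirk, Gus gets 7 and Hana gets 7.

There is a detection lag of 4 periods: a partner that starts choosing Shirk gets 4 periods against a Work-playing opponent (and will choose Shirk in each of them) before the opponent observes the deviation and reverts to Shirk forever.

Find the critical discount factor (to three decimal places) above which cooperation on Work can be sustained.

0.740

A deviator earns 17 for 4 periods, then 7 forever; cooperating earns 14 forever. Multiplying the IC by (1−β):
14 ≥ 17(1−β^4) + 7β^4, so 10·β^4 ≥ 3 and β^4 ≥ 3/10.
β ≥ (3/10)^(1/4) ≈ 0.740.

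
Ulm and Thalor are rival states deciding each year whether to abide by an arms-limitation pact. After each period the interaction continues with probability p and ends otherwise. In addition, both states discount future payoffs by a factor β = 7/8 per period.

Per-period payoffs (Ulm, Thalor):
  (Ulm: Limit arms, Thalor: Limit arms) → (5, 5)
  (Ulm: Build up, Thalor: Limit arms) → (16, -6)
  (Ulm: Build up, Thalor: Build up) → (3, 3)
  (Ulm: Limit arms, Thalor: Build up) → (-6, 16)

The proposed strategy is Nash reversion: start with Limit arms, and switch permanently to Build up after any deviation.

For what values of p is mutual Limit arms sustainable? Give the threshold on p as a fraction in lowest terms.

Expected continuation weight on next period's payoff is β·p = 7/8·p, which plays the role of the discount factor.
Cooperation requires 7/8·p ≥ (16−5)/(16−3) = 11/13, hence p ≥ 88/91.

88/91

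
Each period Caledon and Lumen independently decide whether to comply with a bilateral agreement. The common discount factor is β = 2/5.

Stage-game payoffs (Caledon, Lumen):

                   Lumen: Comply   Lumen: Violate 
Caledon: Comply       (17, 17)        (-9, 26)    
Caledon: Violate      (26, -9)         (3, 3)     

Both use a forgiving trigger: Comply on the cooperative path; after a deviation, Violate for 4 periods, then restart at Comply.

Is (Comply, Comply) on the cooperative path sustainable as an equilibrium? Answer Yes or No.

A one-shot deviation gives 26 now, then 3 for 4 periods, then back to 17.
Gain from deviating: (26−17) today; loss: (17−3) in each of the next 4 periods.
No-deviation condition: (17−3)(β+…+β^4) ≥ 26−17, i.e. β+…+β^4 ≥ 9/14.
At β = 2/5: β+…+β^4 = 0.6496 ≥ 0.6429.
So cooperation is sustainable.

Yes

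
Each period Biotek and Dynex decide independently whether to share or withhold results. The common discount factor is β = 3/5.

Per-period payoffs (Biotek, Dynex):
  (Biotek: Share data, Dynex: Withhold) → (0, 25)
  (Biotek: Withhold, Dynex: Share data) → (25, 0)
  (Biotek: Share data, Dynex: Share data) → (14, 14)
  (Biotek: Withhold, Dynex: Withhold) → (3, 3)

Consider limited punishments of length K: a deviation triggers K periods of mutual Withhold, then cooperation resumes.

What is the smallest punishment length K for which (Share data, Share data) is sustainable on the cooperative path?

Need Σ_{k=1}^{K} β^k ≥ (25−14)/(14−3) = 1.0000 at β = 3/5.
At K = 2 the sum is 0.9600 < 1.0000; at K = 3 it is 1.1760 ≥ 1.0000.
So the minimum punishment length is K = 3.

3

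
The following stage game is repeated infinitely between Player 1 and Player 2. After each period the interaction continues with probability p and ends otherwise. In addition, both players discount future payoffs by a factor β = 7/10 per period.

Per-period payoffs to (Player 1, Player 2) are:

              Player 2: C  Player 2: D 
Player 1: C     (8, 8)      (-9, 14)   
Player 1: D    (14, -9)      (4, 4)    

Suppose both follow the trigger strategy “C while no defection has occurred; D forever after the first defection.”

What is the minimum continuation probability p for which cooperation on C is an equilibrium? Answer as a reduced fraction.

6/7

With continuation probability p and discount β, the effective per-period discount factor is βp.
Grim-trigger IC: βp ≥ (14−8)/(14−4) = 3/5.
So p ≥ (3/5)/(7/10) = 6/7.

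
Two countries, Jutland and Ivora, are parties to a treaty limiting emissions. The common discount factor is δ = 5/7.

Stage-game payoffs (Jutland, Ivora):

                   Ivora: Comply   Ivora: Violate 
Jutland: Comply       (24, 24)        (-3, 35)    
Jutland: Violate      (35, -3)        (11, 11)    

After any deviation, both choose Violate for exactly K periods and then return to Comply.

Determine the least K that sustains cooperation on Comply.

Need Σ_{k=1}^{K} δ^k ≥ (35−24)/(24−11) = 0.8462 at δ = 5/7.
At K = 1 the sum is 0.7143 < 0.8462; at K = 2 it is 1.2245 ≥ 0.8462.
So the minimum punishment length is K = 2.

2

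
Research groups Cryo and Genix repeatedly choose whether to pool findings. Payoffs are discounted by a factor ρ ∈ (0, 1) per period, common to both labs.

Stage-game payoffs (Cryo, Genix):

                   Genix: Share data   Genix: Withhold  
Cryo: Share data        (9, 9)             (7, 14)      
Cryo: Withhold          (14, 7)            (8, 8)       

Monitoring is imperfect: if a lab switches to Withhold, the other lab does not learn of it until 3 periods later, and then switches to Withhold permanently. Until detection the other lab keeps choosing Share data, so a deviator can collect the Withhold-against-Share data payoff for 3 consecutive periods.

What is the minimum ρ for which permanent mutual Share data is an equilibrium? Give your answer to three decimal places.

Deviating for the 3 undetected periods gains 14−9 = 5 per period over cooperation, then loses 9−8 = 1 per period forever once punishment starts.
Gain: 5(1 + ρ + … + ρ^2); loss: 1·ρ^3/(1−ρ).
No profitable deviation ⇔ 5(1−ρ^3) ≤ 1·ρ^3, i.e. ρ^3 ≥ 5/(5+1) = 5/6.
Hence ρ ≥ (5/6)^(1/3) ≈ 0.941.

0.941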